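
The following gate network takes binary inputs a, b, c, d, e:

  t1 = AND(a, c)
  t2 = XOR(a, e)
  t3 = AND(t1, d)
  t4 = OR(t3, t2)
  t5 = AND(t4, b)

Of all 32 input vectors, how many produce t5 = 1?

9

t5 = AND(t4, b) must be 1, so both t4 = 1 and b = 1.
Enumerating the 32 input combinations, 9 give t5 = 1 and 23 give t5 = 0.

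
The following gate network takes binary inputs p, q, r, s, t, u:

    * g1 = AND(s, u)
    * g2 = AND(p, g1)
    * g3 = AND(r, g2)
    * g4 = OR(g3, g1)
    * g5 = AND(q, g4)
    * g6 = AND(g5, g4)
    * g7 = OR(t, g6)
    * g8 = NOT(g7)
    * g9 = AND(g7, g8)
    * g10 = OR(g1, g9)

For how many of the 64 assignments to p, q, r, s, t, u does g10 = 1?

g10 = OR(g1, g9) must be 1, so at least one of g1, g9 is 1.
Enumerating the 64 input combinations, 16 give g10 = 1 and 48 give g10 = 0.

16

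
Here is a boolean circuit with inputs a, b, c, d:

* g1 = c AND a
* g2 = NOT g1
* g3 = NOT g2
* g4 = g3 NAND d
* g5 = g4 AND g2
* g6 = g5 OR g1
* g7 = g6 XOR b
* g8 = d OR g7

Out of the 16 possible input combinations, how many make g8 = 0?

4

g8 = d OR g7 must be 0, so both d = 0 and g7 = 0.
g7 = g6 XOR b must be 0, so g6 and b are equal.
Satisfying assignments:
  a=0, b=1, c=0, d=0
  a=0, b=1, c=1, d=0
  a=1, b=1, c=0, d=0
  a=1, b=1, c=1, d=0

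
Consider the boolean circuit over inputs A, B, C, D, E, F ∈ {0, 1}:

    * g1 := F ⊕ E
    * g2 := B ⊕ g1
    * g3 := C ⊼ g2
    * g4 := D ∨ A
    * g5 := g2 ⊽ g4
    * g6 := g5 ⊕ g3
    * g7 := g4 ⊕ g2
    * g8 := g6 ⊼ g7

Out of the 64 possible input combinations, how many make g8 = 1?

36

g8 = g6 ⊼ g7 must be 1, so at least one of g6, g7 is 0.
Enumerating the 64 input combinations, 36 give g8 = 1 and 28 give g8 = 0.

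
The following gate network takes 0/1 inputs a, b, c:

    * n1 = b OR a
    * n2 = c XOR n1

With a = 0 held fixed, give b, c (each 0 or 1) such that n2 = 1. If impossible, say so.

b=1 c=0

Check with a = 0 and b=1, c=0:
n1 = b OR a = 1 OR 0 = 1
n2 = c XOR n1 = 0 XOR 1 = 1
So n2 = 1.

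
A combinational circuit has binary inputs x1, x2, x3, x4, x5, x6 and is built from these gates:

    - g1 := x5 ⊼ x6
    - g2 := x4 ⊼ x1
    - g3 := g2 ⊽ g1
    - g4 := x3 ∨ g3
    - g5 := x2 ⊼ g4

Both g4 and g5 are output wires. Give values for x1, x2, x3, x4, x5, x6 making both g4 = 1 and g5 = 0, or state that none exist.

x1=1, x2=1, x3=1, x4=0, x5=0, x6=0

Check with x1=1, x2=1, x3=1, x4=0, x5=0, x6=0:
g1 = x5 ⊼ x6 = 0 ⊼ 0 = 1
g2 = x4 ⊼ x1 = 0 ⊼ 1 = 1
g3 = g2 ⊽ g1 = 1 ⊽ 1 = 0
g4 = x3 ∨ g3 = 1 ∨ 0 = 1
g5 = x2 ⊼ g4 = 1 ⊼ 1 = 0
So g4 = 1 and g5 = 0.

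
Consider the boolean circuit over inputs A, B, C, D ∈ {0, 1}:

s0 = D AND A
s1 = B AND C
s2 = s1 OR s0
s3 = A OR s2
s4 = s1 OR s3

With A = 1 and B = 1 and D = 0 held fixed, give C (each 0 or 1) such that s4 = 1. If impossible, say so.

C=0

s4 = s1 OR s3 must be 1, so at least one of s1, s3 is 1.
Check with A = 1 and B = 1 and D = 0 and C=0:
s0 = D AND A = 0 AND 1 = 0
s1 = B AND C = 1 AND 0 = 0
s2 = s1 OR s0 = 0 OR 0 = 0
s3 = A OR s2 = 1 OR 0 = 1
s4 = s1 OR s3 = 0 OR 1 = 1
So s4 = 1.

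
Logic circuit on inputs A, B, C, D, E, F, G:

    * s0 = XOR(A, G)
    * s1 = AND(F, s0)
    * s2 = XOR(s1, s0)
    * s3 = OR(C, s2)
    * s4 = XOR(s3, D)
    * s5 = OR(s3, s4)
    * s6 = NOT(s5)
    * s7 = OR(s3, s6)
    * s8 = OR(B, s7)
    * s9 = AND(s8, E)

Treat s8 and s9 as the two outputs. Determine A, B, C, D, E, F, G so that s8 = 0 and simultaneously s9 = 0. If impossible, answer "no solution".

A=0, B=0, C=0, D=1, E=1, F=1, G=0

Check with A=0, B=0, C=0, D=1, E=1, F=1, G=0:
s0 = XOR(A, G) = XOR(0, 0) = 0
s1 = AND(F, s0) = AND(1, 0) = 0
s2 = XOR(s1, s0) = XOR(0, 0) = 0
s3 = OR(C, s2) = OR(0, 0) = 0
s4 = XOR(s3, D) = XOR(0, 1) = 1
s5 = OR(s3, s4) = OR(0, 1) = 1
s6 = NOT(s5) = NOT 1 = 0
s7 = OR(s3, s6) = OR(0, 0) = 0
s8 = OR(B, s7) = OR(0, 0) = 0
s9 = AND(s8, E) = AND(0, 1) = 0
So s8 = 0 and s9 = 0.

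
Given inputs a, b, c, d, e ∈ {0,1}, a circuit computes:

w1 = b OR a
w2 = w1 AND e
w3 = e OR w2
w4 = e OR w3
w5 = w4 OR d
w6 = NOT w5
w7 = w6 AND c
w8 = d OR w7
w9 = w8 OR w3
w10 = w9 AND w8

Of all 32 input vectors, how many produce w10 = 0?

w10 = w9 AND w8 must be 0, so at least one of w9, w8 is 0.
Enumerating the 32 input combinations, 12 give w10 = 0 and 20 give w10 = 1.

12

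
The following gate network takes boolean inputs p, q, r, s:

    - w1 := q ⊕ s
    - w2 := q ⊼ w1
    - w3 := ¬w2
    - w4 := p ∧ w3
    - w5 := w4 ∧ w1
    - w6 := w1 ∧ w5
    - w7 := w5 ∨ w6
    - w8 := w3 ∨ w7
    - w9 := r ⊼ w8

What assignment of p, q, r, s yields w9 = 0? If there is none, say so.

w9 = r ⊼ w8 must be 0, so both r = 1 and w8 = 1.
Check with p=1, q=1, r=1, s=0:
w1 = q ⊕ s = 1 ⊕ 0 = 1
w2 = q ⊼ w1 = 1 ⊼ 1 = 0
w3 = ¬w2 = ¬0 = 1
w4 = p ∧ w3 = 1 ∧ 1 = 1
w5 = w4 ∧ w1 = 1 ∧ 1 = 1
w6 = w1 ∧ w5 = 1 ∧ 1 = 1
w7 = w5 ∨ w6 = 1 ∨ 1 = 1
w8 = w3 ∨ w7 = 1 ∨ 1 = 1
w9 = r ⊼ w8 = 1 ⊼ 1 = 0
So w9 = 0 as required.

p=1, q=1, r=1, s=0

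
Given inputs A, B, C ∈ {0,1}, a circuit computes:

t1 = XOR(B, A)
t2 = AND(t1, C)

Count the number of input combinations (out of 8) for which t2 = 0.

t2 = AND(t1, C) must be 0, so at least one of t1, C is 0.
Satisfying assignments:
  A=0, B=0, C=0
  A=0, B=0, C=1
  A=0, B=1, C=0
  A=1, B=0, C=0
  A=1, B=1, C=0
  A=1, B=1, C=1

6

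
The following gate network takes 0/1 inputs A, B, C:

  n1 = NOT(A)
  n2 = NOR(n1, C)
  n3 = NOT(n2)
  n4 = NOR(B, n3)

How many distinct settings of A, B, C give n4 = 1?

1

n4 = NOR(B, n3) must be 1, so both B = 0 and n3 = 0.
Satisfying assignments:
  A=1, B=0, C=0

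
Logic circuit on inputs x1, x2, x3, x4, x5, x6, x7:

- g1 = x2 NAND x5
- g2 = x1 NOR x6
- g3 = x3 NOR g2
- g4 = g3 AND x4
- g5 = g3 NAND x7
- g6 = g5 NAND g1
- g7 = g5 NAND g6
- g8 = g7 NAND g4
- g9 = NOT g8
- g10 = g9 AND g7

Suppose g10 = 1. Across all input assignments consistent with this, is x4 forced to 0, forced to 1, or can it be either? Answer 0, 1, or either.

g10 = g9 AND g7 must be 1, so both g9 = 1 and g7 = 1.
g9 = NOT g8 must be 1, so g8 = 0.
g7 = g5 NAND g6 must be 1, so at least one of g5, g6 is 0.
Every assignment with g10 = 1 has x4 = 1; there are 21 such assignment(s).

1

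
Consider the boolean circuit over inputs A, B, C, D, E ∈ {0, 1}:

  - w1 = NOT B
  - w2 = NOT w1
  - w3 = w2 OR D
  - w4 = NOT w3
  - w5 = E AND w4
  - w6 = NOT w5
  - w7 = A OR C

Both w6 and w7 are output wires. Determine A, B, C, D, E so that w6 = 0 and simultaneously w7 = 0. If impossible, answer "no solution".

A=0, B=0, C=0, D=0, E=1

Check with A=0, B=0, C=0, D=0, E=1:
w1 = NOT B = NOT 0 = 1
w2 = NOT w1 = NOT 1 = 0
w3 = w2 OR D = 0 OR 0 = 0
w4 = NOT w3 = NOT 0 = 1
w5 = E AND w4 = 1 AND 1 = 1
w6 = NOT w5 = NOT 1 = 0
w7 = A OR C = 0 OR 0 = 0
So w6 = 0 and w7 = 0.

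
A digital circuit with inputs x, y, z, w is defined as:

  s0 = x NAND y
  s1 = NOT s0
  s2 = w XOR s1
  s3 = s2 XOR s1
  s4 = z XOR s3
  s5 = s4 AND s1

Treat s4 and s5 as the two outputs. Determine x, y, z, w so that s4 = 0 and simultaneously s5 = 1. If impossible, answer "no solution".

Across all 16 input combinations, none give both s4 = 0 and s5 = 1.

no solution exists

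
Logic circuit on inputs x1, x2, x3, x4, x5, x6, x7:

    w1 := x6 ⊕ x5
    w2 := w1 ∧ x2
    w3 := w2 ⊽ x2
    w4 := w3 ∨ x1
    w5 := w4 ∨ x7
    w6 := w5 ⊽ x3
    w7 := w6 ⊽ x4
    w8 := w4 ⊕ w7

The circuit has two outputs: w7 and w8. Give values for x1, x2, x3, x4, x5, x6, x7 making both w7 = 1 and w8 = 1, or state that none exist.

x1=0, x2=1, x3=0, x4=0, x5=1, x6=1, x7=1

Check with x1=0, x2=1, x3=0, x4=0, x5=1, x6=1, x7=1:
w1 = x6 ⊕ x5 = 1 ⊕ 1 = 0
w2 = w1 ∧ x2 = 0 ∧ 1 = 0
w3 = w2 ⊽ x2 = 0 ⊽ 1 = 0
w4 = w3 ∨ x1 = 0 ∨ 0 = 0
w5 = w4 ∨ x7 = 0 ∨ 1 = 1
w6 = w5 ⊽ x3 = 1 ⊽ 0 = 0
w7 = w6 ⊽ x4 = 0 ⊽ 0 = 1
w8 = w4 ⊕ w7 = 0 ⊕ 1 = 1
So w7 = 1 and w8 = 1.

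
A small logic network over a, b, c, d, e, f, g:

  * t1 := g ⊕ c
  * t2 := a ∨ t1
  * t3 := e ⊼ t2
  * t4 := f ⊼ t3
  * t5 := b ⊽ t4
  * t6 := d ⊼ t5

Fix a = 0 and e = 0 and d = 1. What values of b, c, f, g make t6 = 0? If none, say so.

t6 = d ⊼ t5 must be 0, so both d = 1 and t5 = 1.
Check with a = 0 and e = 0 and d = 1 and b=0, c=1, f=1, g=1:
t1 = g ⊕ c = 1 ⊕ 1 = 0
t2 = a ∨ t1 = 0 ∨ 0 = 0
t3 = e ⊼ t2 = 0 ⊼ 0 = 1
t4 = f ⊼ t3 = 1 ⊼ 1 = 0
t5 = b ⊽ t4 = 0 ⊽ 0 = 1
t6 = d ⊼ t5 = 1 ⊼ 1 = 0
So t6 = 0.

b=0, c=1, f=1, g=1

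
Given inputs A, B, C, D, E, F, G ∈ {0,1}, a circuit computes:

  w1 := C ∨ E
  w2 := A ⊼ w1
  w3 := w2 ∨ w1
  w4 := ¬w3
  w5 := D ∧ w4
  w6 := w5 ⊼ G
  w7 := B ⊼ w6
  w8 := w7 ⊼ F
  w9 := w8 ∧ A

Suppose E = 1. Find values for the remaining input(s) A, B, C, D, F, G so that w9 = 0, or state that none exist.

w9 = w8 ∧ A must be 0, so at least one of w8, A is 0.
Check with E = 1 and A=0, B=0, C=0, D=1, F=0, G=1:
w1 = C ∨ E = 0 ∨ 1 = 1
w2 = A ⊼ w1 = 0 ⊼ 1 = 1
w3 = w2 ∨ w1 = 1 ∨ 1 = 1
w4 = ¬w3 = ¬1 = 0
w5 = D ∧ w4 = 1 ∧ 0 = 0
w6 = w5 ⊼ G = 0 ⊼ 1 = 1
w7 = B ⊼ w6 = 0 ⊼ 1 = 1
w8 = w7 ⊼ F = 1 ⊼ 0 = 1
w9 = w8 ∧ A = 1 ∧ 0 = 0
So w9 = 0.

A=0 B=0 C=0 D=1 F=0 G=1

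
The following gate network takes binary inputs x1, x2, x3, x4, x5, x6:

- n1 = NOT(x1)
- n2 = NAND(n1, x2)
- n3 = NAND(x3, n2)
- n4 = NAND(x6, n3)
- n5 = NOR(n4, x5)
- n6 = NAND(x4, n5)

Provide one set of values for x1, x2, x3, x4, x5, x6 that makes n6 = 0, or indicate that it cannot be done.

x1=0 x2=1 x3=1 x4=1 x5=0 x6=1

n6 = NAND(x4, n5) must be 0, so both x4 = 1 and n5 = 1.
Check with x1=0 x2=1 x3=1 x4=1 x5=0 x6=1:
n1 = NOT(x1) = NOT 0 = 1
n2 = NAND(n1, x2) = NAND(1, 1) = 0
n3 = NAND(x3, n2) = NAND(1, 0) = 1
n4 = NAND(x6, n3) = NAND(1, 1) = 0
n5 = NOR(n4, x5) = NOR(0, 0) = 1
n6 = NAND(x4, n5) = NAND(1, 1) = 0
So n6 = 0 as required.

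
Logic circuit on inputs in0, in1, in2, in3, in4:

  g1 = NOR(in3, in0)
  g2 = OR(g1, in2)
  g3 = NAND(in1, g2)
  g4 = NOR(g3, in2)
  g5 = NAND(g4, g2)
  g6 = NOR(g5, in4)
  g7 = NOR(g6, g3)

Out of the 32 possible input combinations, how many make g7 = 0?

23

g7 = NOR(g6, g3) must be 0, so at least one of g6, g3 is 1.
Enumerating the 32 input combinations, 23 give g7 = 0 and 9 give g7 = 1.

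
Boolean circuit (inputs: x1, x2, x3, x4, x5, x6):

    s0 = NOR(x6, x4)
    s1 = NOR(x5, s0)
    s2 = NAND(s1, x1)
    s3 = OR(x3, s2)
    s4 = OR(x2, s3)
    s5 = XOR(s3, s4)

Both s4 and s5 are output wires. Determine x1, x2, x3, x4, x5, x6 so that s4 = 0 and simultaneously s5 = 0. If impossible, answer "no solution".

x1=1, x2=0, x3=0, x4=1, x5=0, x6=0

Check with x1=1, x2=0, x3=0, x4=1, x5=0, x6=0:
s0 = NOR(x6, x4) = NOR(0, 1) = 0
s1 = NOR(x5, s0) = NOR(0, 0) = 1
s2 = NAND(s1, x1) = NAND(1, 1) = 0
s3 = OR(x3, s2) = OR(0, 0) = 0
s4 = OR(x2, s3) = OR(0, 0) = 0
s5 = XOR(s3, s4) = XOR(0, 0) = 0
So s4 = 0 and s5 = 0.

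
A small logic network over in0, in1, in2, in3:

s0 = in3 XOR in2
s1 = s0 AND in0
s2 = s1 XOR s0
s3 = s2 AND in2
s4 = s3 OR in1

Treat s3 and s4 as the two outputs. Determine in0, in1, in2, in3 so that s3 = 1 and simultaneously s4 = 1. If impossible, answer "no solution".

in0=0 in1=0 in2=1 in3=0

Check with in0=0 in1=0 in2=1 in3=0:
s0 = in3 XOR in2 = 0 XOR 1 = 1
s1 = s0 AND in0 = 1 AND 0 = 0
s2 = s1 XOR s0 = 0 XOR 1 = 1
s3 = s2 AND in2 = 1 AND 1 = 1
s4 = s3 OR in1 = 1 OR 0 = 1
So s3 = 1 and s4 = 1.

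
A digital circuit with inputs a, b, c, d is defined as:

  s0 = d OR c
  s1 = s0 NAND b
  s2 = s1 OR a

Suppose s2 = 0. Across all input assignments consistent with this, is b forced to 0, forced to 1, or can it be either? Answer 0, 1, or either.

s2 = s1 OR a must be 0, so both s1 = 0 and a = 0.
Every assignment with s2 = 0 has b = 1; there are 3 such assignment(s).
  a=0, b=1, c=0, d=1
  a=0, b=1, c=1, d=0
  a=0, b=1, c=1, d=1

1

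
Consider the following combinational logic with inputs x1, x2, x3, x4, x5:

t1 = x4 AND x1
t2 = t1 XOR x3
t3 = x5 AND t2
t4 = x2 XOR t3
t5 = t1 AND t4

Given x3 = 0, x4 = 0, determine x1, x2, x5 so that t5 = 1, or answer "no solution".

With x3 = 0, x4 = 0 fixed, none of the 8 settings of x1, x2, x5 give t5 = 1.
For example, with x1=0, x2=1, x5=0:
t1 = x4 AND x1 = 0 AND 0 = 0
t2 = t1 XOR x3 = 0 XOR 0 = 0
t3 = x5 AND t2 = 0 AND 0 = 0
t4 = x2 XOR t3 = 1 XOR 0 = 1
t5 = t1 AND t4 = 0 AND 1 = 0
giving t5 = 0 ≠ 1.

no solution exists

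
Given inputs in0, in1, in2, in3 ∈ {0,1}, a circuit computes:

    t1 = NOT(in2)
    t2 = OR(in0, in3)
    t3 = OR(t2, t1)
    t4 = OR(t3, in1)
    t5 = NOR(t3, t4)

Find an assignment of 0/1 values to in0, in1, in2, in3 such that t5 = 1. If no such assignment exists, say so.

in0=0 in1=0 in2=1 in3=0

t5 = NOR(t3, t4) must be 1, so both t3 = 0 and t4 = 0.
Check with in0=0 in1=0 in2=1 in3=0:
t1 = NOT(in2) = NOT 1 = 0
t2 = OR(in0, in3) = OR(0, 0) = 0
t3 = OR(t2, t1) = OR(0, 0) = 0
t4 = OR(t3, in1) = OR(0, 0) = 0
t5 = NOR(t3, t4) = NOR(0, 0) = 1
So t5 = 1 as required.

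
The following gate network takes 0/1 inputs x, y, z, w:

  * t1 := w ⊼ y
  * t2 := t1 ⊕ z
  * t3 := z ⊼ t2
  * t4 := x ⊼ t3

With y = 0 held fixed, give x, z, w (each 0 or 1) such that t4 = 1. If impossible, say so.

x=0, z=0, w=0

t4 = x ⊼ t3 must be 1, so at least one of x, t3 is 0.
Check with y = 0 and x=0, z=0, w=0:
t1 = w ⊼ y = 0 ⊼ 0 = 1
t2 = t1 ⊕ z = 1 ⊕ 0 = 1
t3 = z ⊼ t2 = 0 ⊼ 1 = 1
t4 = x ⊼ t3 = 0 ⊼ 1 = 1
So t4 = 1.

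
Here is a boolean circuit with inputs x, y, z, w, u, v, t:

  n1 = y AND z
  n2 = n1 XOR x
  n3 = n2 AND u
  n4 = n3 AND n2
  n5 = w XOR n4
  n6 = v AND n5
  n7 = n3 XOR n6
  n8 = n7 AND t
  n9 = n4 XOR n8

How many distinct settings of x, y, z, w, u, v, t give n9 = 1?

n9 = n4 XOR n8 must be 1, so n4 and n8 differ.
Enumerating the 128 input combinations, 32 give n9 = 1 and 96 give n9 = 0.

32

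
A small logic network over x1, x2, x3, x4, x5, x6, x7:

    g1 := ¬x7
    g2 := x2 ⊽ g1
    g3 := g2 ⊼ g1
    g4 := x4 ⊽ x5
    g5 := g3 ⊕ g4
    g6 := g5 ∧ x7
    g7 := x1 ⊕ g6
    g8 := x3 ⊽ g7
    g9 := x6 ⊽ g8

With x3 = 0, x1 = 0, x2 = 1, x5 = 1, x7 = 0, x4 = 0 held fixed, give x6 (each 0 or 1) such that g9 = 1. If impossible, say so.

no solution exists

With x3 = 0, x1 = 0, x2 = 1, x5 = 1, x7 = 0, x4 = 0 fixed, none of the 2 settings of x6 give g9 = 1.
For example, with x6=0:
g1 = ¬x7 = ¬0 = 1
g2 = x2 ⊽ g1 = 1 ⊽ 1 = 0
g3 = g2 ⊼ g1 = 0 ⊼ 1 = 1
g4 = x4 ⊽ x5 = 0 ⊽ 1 = 0
g5 = g3 ⊕ g4 = 1 ⊕ 0 = 1
g6 = g5 ∧ x7 = 1 ∧ 0 = 0
g7 = x1 ⊕ g6 = 0 ⊕ 0 = 0
g8 = x3 ⊽ g7 = 0 ⊽ 0 = 1
g9 = x6 ⊽ g8 = 0 ⊽ 1 = 0
giving g9 = 0 ≠ 1.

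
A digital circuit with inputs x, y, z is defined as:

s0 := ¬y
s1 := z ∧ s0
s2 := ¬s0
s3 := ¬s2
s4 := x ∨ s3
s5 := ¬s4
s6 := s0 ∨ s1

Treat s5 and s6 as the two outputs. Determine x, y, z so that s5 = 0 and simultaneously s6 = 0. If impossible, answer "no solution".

x=1, y=1, z=0

Check with x=1, y=1, z=0:
s0 = ¬y = ¬1 = 0
s1 = z ∧ s0 = 0 ∧ 0 = 0
s2 = ¬s0 = ¬0 = 1
s3 = ¬s2 = ¬1 = 0
s4 = x ∨ s3 = 1 ∨ 0 = 1
s5 = ¬s4 = ¬1 = 0
s6 = s0 ∨ s1 = 0 ∨ 0 = 0
So s5 = 0 and s6 = 0.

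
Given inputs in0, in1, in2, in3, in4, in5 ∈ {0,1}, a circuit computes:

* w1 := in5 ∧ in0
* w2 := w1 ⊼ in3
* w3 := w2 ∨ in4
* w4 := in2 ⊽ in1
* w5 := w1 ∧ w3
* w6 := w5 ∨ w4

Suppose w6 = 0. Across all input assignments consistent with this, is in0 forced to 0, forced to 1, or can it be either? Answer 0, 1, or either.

Both values of in0 occur among assignments with w6 = 0:
  in0=0: in0=0, in1=0, in2=1, in3=0, in4=0, in5=0
  in0=1: in0=1, in1=0, in2=1, in3=0, in4=0, in5=0

either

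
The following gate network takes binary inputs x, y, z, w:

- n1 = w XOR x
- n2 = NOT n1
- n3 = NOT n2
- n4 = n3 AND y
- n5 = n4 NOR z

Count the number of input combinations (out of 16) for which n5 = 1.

6

n5 = n4 NOR z must be 1, so both n4 = 0 and z = 0.
n4 = n3 AND y must be 0, so at least one of n3, y is 0.
Enumerating the 16 input combinations, 6 give n5 = 1 and 10 give n5 = 0.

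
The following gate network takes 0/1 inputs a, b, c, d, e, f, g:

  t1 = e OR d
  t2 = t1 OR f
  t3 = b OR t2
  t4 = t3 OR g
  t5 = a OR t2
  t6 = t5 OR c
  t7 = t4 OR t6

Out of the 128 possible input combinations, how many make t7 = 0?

1

t7 = t4 OR t6 must be 0, so both t4 = 0 and t6 = 0.
t4 = t3 OR g must be 0, so both t3 = 0 and g = 0.
t6 = t5 OR c must be 0, so both t5 = 0 and c = 0.
Satisfying assignments:
  a=0, b=0, c=0, d=0, e=0, f=0, g=0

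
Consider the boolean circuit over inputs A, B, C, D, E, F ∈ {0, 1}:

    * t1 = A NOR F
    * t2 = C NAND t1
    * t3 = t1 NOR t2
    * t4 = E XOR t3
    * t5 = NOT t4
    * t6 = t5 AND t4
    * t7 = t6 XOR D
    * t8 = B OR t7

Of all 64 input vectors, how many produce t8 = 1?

48

t8 = B OR t7 must be 1, so at least one of B, t7 is 1.
Enumerating the 64 input combinations, 48 give t8 = 1 and 16 give t8 = 0.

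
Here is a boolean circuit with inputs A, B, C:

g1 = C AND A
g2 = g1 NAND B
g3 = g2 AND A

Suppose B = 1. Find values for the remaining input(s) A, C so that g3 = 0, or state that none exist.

g3 = g2 AND A must be 0, so at least one of g2, A is 0.
Check with B = 1 and A=0, C=1:
g1 = C AND A = 1 AND 0 = 0
g2 = g1 NAND B = 0 NAND 1 = 1
g3 = g2 AND A = 1 AND 0 = 0
So g3 = 0.

A=0 C=1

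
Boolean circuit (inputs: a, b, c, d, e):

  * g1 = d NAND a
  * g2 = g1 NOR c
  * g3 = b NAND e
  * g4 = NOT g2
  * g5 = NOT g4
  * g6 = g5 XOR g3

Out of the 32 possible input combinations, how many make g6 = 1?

22

g6 = g5 XOR g3 must be 1, so g5 and g3 differ.
Enumerating the 32 input combinations, 22 give g6 = 1 and 10 give g6 = 0.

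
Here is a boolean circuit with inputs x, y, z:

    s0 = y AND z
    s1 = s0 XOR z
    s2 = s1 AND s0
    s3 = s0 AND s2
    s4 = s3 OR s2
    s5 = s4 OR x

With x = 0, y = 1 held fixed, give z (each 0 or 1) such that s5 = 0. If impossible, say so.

z=0

Check with x = 0, y = 1 and z=0:
s0 = y AND z = 1 AND 0 = 0
s1 = s0 XOR z = 0 XOR 0 = 0
s2 = s1 AND s0 = 0 AND 0 = 0
s3 = s0 AND s2 = 0 AND 0 = 0
s4 = s3 OR s2 = 0 OR 0 = 0
s5 = s4 OR x = 0 OR 0 = 0
So s5 = 0.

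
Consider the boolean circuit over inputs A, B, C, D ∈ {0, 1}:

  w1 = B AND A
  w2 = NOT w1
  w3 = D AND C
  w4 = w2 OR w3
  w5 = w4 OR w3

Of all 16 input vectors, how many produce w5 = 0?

w5 = w4 OR w3 must be 0, so both w4 = 0 and w3 = 0.
Satisfying assignments:
  A=1, B=1, C=0, D=0
  A=1, B=1, C=0, D=1
  A=1, B=1, C=1, D=0

3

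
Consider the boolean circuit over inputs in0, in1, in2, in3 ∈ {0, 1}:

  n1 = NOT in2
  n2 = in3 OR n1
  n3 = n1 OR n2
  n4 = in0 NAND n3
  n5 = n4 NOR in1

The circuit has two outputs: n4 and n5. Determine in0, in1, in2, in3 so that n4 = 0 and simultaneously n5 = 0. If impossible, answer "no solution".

in0=1, in1=1, in2=0, in3=1

Check with in0=1, in1=1, in2=0, in3=1:
n1 = NOT in2 = NOT 0 = 1
n2 = in3 OR n1 = 1 OR 1 = 1
n3 = n1 OR n2 = 1 OR 1 = 1
n4 = in0 NAND n3 = 1 NAND 1 = 0
n5 = n4 NOR in1 = 0 NOR 1 = 0
So n4 = 0 and n5 = 0.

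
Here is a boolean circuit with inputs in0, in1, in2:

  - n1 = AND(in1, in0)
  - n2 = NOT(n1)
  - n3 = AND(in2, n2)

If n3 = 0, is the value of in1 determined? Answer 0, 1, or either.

either

Both values of in1 occur among assignments with n3 = 0:
  in1=0: in0=0, in1=0, in2=0
  in1=1: in0=0, in1=1, in2=0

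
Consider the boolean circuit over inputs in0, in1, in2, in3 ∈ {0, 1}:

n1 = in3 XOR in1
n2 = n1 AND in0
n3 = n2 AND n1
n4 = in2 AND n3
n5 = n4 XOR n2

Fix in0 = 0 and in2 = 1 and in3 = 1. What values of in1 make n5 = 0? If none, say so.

in1=1

n5 = n4 XOR n2 must be 0, so n4 and n2 are equal.
Check with in0 = 0 and in2 = 1 and in3 = 1 and in1=1:
n1 = in3 XOR in1 = 1 XOR 1 = 0
n2 = n1 AND in0 = 0 AND 0 = 0
n3 = n2 AND n1 = 0 AND 0 = 0
n4 = in2 AND n3 = 1 AND 0 = 0
n5 = n4 XOR n2 = 0 XOR 0 = 0
So n5 = 0.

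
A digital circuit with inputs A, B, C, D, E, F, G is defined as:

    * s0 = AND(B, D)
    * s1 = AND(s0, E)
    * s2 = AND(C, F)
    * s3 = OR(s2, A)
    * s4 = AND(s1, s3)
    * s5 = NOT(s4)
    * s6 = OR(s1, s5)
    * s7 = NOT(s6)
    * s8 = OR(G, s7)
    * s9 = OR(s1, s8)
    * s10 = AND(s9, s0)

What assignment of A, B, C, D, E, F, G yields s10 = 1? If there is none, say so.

A=1, B=1, C=1, D=1, E=1, F=0, G=1

s10 = AND(s9, s0) must be 1, so both s9 = 1 and s0 = 1.
s9 = OR(s1, s8) must be 1, so at least one of s1, s8 is 1.
s0 = AND(B, D) must be 1, so both B = 1 and D = 1.
Check with A=1, B=1, C=1, D=1, E=1, F=0, G=1:
s0 = AND(B, D) = AND(1, 1) = 1
s1 = AND(s0, E) = AND(1, 1) = 1
s2 = AND(C, F) = AND(1, 0) = 0
s3 = OR(s2, A) = OR(0, 1) = 1
s4 = AND(s1, s3) = AND(1, 1) = 1
s5 = NOT(s4) = NOT 1 = 0
s6 = OR(s1, s5) = OR(1, 0) = 1
s7 = NOT(s6) = NOT 1 = 0
s8 = OR(G, s7) = OR(1, 0) = 1
s9 = OR(s1, s8) = OR(1, 1) = 1
s10 = AND(s9, s0) = AND(1, 1) = 1
So s10 = 1 as required.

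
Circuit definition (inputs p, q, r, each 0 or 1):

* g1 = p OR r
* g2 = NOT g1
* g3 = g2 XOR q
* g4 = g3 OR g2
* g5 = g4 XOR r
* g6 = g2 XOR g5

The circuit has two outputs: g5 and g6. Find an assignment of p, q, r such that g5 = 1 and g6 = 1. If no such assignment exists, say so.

Check with p=0, q=0, r=1:
g1 = p OR r = 0 OR 1 = 1
g2 = NOT g1 = NOT 1 = 0
g3 = g2 XOR q = 0 XOR 0 = 0
g4 = g3 OR g2 = 0 OR 0 = 0
g5 = g4 XOR r = 0 XOR 1 = 1
g6 = g2 XOR g5 = 0 XOR 1 = 1
So g5 = 1 and g6 = 1.

p=0, q=0, r=1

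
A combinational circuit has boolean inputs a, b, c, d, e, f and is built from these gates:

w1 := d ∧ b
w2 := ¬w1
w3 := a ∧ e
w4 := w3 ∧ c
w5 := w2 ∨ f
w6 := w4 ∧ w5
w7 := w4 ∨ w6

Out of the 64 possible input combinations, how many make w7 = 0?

56

w7 = w4 ∨ w6 must be 0, so both w4 = 0 and w6 = 0.
Enumerating the 64 input combinations, 56 give w7 = 0 and 8 give w7 = 1.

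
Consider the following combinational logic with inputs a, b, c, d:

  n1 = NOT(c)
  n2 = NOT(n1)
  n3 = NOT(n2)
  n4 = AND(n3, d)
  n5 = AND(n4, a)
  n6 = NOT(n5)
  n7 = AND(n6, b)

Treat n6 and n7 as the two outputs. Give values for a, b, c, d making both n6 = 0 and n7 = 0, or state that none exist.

Check with a=1 b=0 c=0 d=1:
n1 = NOT(c) = NOT 0 = 1
n2 = NOT(n1) = NOT 1 = 0
n3 = NOT(n2) = NOT 0 = 1
n4 = AND(n3, d) = AND(1, 1) = 1
n5 = AND(n4, a) = AND(1, 1) = 1
n6 = NOT(n5) = NOT 1 = 0
n7 = AND(n6, b) = AND(0, 0) = 0
So n6 = 0 and n7 = 0.

a=1 b=0 c=0 d=1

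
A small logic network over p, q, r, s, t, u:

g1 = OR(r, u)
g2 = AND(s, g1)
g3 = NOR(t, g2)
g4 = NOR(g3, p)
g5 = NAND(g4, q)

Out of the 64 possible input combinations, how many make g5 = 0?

11

g5 = NAND(g4, q) must be 0, so both g4 = 1 and q = 1.
g4 = NOR(g3, p) must be 1, so both g3 = 0 and p = 0.
g3 = NOR(t, g2) must be 0, so at least one of t, g2 is 1.
Enumerating the 64 input combinations, 11 give g5 = 0 and 53 give g5 = 1.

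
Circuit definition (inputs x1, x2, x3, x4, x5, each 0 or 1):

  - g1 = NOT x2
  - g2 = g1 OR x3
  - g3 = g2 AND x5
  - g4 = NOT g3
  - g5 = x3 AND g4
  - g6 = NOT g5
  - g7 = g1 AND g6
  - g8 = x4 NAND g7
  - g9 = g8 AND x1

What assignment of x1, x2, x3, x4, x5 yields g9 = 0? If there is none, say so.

x1=0 x2=0 x3=1 x4=1 x5=1

Check with x1=0 x2=0 x3=1 x4=1 x5=1:
g1 = NOT x2 = NOT 0 = 1
g2 = g1 OR x3 = 1 OR 1 = 1
g3 = g2 AND x5 = 1 AND 1 = 1
g4 = NOT g3 = NOT 1 = 0
g5 = x3 AND g4 = 1 AND 0 = 0
g6 = NOT g5 = NOT 0 = 1
g7 = g1 AND g6 = 1 AND 1 = 1
g8 = x4 NAND g7 = 1 NAND 1 = 0
g9 = g8 AND x1 = 0 AND 0 = 0
So g9 = 0 as required.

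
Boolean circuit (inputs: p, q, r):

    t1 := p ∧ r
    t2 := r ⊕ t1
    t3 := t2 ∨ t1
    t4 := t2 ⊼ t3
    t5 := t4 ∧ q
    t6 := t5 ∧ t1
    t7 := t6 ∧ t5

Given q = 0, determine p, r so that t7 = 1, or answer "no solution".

no solution exists

With q = 0 fixed, none of the 4 settings of p, r give t7 = 1.
For example, with p=1, r=0:
t1 = p ∧ r = 1 ∧ 0 = 0
t2 = r ⊕ t1 = 0 ⊕ 0 = 0
t3 = t2 ∨ t1 = 0 ∨ 0 = 0
t4 = t2 ⊼ t3 = 0 ⊼ 0 = 1
t5 = t4 ∧ q = 1 ∧ 0 = 0
t6 = t5 ∧ t1 = 0 ∧ 0 = 0
t7 = t6 ∧ t5 = 0 ∧ 0 = 0
giving t7 = 0 ≠ 1.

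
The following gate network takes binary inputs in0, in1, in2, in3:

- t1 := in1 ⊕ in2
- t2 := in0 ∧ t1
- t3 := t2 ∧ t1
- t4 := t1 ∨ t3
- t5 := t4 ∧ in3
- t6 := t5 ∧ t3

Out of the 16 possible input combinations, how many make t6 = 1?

t6 = t5 ∧ t3 must be 1, so both t5 = 1 and t3 = 1.
Satisfying assignments:
  in0=1, in1=0, in2=1, in3=1
  in0=1, in1=1, in2=0, in3=1

2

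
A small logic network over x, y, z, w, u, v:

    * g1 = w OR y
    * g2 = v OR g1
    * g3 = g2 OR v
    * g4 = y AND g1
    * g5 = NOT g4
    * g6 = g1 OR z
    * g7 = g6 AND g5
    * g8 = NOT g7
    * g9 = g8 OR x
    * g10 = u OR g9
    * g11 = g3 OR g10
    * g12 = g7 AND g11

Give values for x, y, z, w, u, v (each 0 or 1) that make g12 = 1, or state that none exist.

g12 = g7 AND g11 must be 1, so both g7 = 1 and g11 = 1.
Check with x=0, y=0, z=1, w=0, u=1, v=1:
g1 = w OR y = 0 OR 0 = 0
g2 = v OR g1 = 1 OR 0 = 1
g3 = g2 OR v = 1 OR 1 = 1
g4 = y AND g1 = 0 AND 0 = 0
g5 = NOT g4 = NOT 0 = 1
g6 = g1 OR z = 0 OR 1 = 1
g7 = g6 AND g5 = 1 AND 1 = 1
g8 = NOT g7 = NOT 1 = 0
g9 = g8 OR x = 0 OR 0 = 0
g10 = u OR g9 = 1 OR 0 = 1
g11 = g3 OR g10 = 1 OR 1 = 1
g12 = g7 AND g11 = 1 AND 1 = 1
So g12 = 1 as required.

x=0, y=0, z=1, w=0, u=1, v=1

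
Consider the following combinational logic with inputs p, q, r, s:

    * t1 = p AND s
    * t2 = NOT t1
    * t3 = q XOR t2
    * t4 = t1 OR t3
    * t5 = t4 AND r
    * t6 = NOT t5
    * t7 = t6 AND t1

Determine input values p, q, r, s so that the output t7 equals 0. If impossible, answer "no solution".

t7 = t6 AND t1 must be 0, so at least one of t6, t1 is 0.
Check with p=1 q=0 r=1 s=1:
t1 = p AND s = 1 AND 1 = 1
t2 = NOT t1 = NOT 1 = 0
t3 = q XOR t2 = 0 XOR 0 = 0
t4 = t1 OR t3 = 1 OR 0 = 1
t5 = t4 AND r = 1 AND 1 = 1
t6 = NOT t5 = NOT 1 = 0
t7 = t6 AND t1 = 0 AND 1 = 0
So t7 = 0 as required.

p=1 q=0 r=1 s=1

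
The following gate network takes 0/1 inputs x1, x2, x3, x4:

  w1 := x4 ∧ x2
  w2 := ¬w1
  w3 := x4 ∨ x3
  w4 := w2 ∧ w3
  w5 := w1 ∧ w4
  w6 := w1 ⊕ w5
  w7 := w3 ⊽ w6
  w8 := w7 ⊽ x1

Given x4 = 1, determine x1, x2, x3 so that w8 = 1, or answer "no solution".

x1=0, x2=1, x3=0

w8 = w7 ⊽ x1 must be 1, so both w7 = 0 and x1 = 0.
Check with x4 = 1 and x1=0, x2=1, x3=0:
w1 = x4 ∧ x2 = 1 ∧ 1 = 1
w2 = ¬w1 = ¬1 = 0
w3 = x4 ∨ x3 = 1 ∨ 0 = 1
w4 = w2 ∧ w3 = 0 ∧ 1 = 0
w5 = w1 ∧ w4 = 1 ∧ 0 = 0
w6 = w1 ⊕ w5 = 1 ⊕ 0 = 1
w7 = w3 ⊽ w6 = 1 ⊽ 1 = 0
w8 = w7 ⊽ x1 = 0 ⊽ 0 = 1
So w8 = 1.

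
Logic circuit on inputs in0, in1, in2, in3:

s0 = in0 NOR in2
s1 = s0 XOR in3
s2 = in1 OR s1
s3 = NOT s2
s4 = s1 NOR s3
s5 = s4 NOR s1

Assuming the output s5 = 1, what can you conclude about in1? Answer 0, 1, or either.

s5 = s4 NOR s1 must be 1, so both s4 = 0 and s1 = 0.
Every assignment with s5 = 1 has in1 = 0; there are 4 such assignment(s).
  in0=0, in1=0, in2=0, in3=1
  in0=0, in1=0, in2=1, in3=0
  in0=1, in1=0, in2=0, in3=0
  in0=1, in1=0, in2=1, in3=0

0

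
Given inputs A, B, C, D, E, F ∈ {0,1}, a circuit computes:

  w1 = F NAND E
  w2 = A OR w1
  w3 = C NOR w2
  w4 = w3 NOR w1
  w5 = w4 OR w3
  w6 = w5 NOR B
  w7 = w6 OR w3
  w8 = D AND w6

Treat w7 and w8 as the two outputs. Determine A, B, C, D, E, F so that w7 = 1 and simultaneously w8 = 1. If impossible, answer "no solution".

A=1, B=0, C=1, D=1, E=1, F=0

Check with A=1, B=0, C=1, D=1, E=1, F=0:
w1 = F NAND E = 0 NAND 1 = 1
w2 = A OR w1 = 1 OR 1 = 1
w3 = C NOR w2 = 1 NOR 1 = 0
w4 = w3 NOR w1 = 0 NOR 1 = 0
w5 = w4 OR w3 = 0 OR 0 = 0
w6 = w5 NOR B = 0 NOR 0 = 1
w7 = w6 OR w3 = 1 OR 0 = 1
w8 = D AND w6 = 1 AND 1 = 1
So w7 = 1 and w8 = 1.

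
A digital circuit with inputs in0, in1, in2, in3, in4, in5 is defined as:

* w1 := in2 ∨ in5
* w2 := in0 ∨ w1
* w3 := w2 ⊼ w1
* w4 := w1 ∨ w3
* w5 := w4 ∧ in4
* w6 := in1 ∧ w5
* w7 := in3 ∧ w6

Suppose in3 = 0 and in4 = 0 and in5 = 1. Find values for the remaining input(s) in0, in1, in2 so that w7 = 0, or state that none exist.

in0=0 in1=0 in2=0

w7 = in3 ∧ w6 must be 0, so at least one of in3, w6 is 0.
Check with in3 = 0 and in4 = 0 and in5 = 1 and in0=0, in1=0, in2=0:
w1 = in2 ∨ in5 = 0 ∨ 1 = 1
w2 = in0 ∨ w1 = 0 ∨ 1 = 1
w3 = w2 ⊼ w1 = 1 ⊼ 1 = 0
w4 = w1 ∨ w3 = 1 ∨ 0 = 1
w5 = w4 ∧ in4 = 1 ∧ 0 = 0
w6 = in1 ∧ w5 = 0 ∧ 0 = 0
w7 = in3 ∧ w6 = 0 ∧ 0 = 0
So w7 = 0.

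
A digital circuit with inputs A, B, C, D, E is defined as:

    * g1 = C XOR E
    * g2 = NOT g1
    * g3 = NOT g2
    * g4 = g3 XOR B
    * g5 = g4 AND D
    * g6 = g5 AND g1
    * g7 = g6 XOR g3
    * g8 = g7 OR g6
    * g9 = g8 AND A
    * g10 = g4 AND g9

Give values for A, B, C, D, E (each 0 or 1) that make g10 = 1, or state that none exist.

g10 = g4 AND g9 must be 1, so both g4 = 1 and g9 = 1.
g4 = g3 XOR B must be 1, so g3 and B differ.
Check with A=1, B=0, C=0, D=0, E=1:
g1 = C XOR E = 0 XOR 1 = 1
g2 = NOT g1 = NOT 1 = 0
g3 = NOT g2 = NOT 0 = 1
g4 = g3 XOR B = 1 XOR 0 = 1
g5 = g4 AND D = 1 AND 0 = 0
g6 = g5 AND g1 = 0 AND 1 = 0
g7 = g6 XOR g3 = 0 XOR 1 = 1
g8 = g7 OR g6 = 1 OR 0 = 1
g9 = g8 AND A = 1 AND 1 = 1
g10 = g4 AND g9 = 1 AND 1 = 1
So g10 = 1 as required.

A=1, B=0, C=0, D=0, E=1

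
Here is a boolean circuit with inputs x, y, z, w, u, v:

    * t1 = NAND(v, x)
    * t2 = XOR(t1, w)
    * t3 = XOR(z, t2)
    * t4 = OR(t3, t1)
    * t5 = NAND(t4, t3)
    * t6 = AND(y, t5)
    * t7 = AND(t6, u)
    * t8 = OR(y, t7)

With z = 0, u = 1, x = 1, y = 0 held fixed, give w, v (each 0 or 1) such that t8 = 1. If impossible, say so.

With z = 0, u = 1, x = 1, y = 0 fixed, none of the 4 settings of w, v give t8 = 1.
For example, with w=0, v=1:
t1 = NAND(v, x) = NAND(1, 1) = 0
t2 = XOR(t1, w) = XOR(0, 0) = 0
t3 = XOR(z, t2) = XOR(0, 0) = 0
t4 = OR(t3, t1) = OR(0, 0) = 0
t5 = NAND(t4, t3) = NAND(0, 0) = 1
t6 = AND(y, t5) = AND(0, 1) = 0
t7 = AND(t6, u) = AND(0, 1) = 0
t8 = OR(y, t7) = OR(0, 0) = 0
giving t8 = 0 ≠ 1.

no solution exists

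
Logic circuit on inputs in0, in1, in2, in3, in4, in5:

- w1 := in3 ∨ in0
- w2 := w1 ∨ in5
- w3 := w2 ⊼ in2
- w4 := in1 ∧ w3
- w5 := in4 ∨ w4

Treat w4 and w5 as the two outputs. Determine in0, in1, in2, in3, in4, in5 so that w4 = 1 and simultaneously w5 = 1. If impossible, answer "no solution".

in0=0 in1=1 in2=0 in3=0 in4=1 in5=0

Check with in0=0 in1=1 in2=0 in3=0 in4=1 in5=0:
w1 = in3 ∨ in0 = 0 ∨ 0 = 0
w2 = w1 ∨ in5 = 0 ∨ 0 = 0
w3 = w2 ⊼ in2 = 0 ⊼ 0 = 1
w4 = in1 ∧ w3 = 1 ∧ 1 = 1
w5 = in4 ∨ w4 = 1 ∨ 1 = 1
So w4 = 1 and w5 = 1.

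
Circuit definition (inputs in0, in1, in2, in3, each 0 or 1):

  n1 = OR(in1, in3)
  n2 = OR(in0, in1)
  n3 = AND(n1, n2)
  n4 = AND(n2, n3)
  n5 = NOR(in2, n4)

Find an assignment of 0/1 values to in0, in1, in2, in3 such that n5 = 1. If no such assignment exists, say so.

in0=0 in1=0 in2=0 in3=1

n5 = NOR(in2, n4) must be 1, so both in2 = 0 and n4 = 0.
n4 = AND(n2, n3) must be 0, so at least one of n2, n3 is 0.
Check with in0=0 in1=0 in2=0 in3=1:
n1 = OR(in1, in3) = OR(0, 1) = 1
n2 = OR(in0, in1) = OR(0, 0) = 0
n3 = AND(n1, n2) = AND(1, 0) = 0
n4 = AND(n2, n3) = AND(0, 0) = 0
n5 = NOR(in2, n4) = NOR(0, 0) = 1
So n5 = 1 as required.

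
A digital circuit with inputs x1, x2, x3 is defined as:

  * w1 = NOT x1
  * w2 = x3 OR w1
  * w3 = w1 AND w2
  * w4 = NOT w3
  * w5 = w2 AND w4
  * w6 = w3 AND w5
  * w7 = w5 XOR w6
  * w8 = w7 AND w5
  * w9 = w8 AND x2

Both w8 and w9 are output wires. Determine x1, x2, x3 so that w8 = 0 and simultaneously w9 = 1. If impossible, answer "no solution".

no solution exists

Across all 8 input combinations, none give both w8 = 0 and w9 = 1.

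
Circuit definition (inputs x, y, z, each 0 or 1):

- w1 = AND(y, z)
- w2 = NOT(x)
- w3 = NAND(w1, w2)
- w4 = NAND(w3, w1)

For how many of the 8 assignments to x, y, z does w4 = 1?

7

w4 = NAND(w3, w1) must be 1, so at least one of w3, w1 is 0.
Enumerating the 8 input combinations, 7 give w4 = 1 and 1 give w4 = 0.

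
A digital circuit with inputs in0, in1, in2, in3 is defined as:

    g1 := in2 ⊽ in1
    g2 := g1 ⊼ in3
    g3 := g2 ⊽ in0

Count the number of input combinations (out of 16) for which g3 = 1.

1

g3 = g2 ⊽ in0 must be 1, so both g2 = 0 and in0 = 0.
g2 = g1 ⊼ in3 must be 0, so both g1 = 1 and in3 = 1.
Satisfying assignments:
  in0=0, in1=0, in2=0, in3=1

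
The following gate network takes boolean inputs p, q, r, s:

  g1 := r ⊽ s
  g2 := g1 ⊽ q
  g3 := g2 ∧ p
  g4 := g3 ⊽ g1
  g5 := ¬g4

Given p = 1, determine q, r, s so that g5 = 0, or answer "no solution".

q=1 r=1 s=1

g5 = ¬g4 must be 0, so g4 = 1.
Check with p = 1 and q=1, r=1, s=1:
g1 = r ⊽ s = 1 ⊽ 1 = 0
g2 = g1 ⊽ q = 0 ⊽ 1 = 0
g3 = g2 ∧ p = 0 ∧ 1 = 0
g4 = g3 ⊽ g1 = 0 ⊽ 0 = 1
g5 = ¬g4 = ¬1 = 0
So g5 = 0.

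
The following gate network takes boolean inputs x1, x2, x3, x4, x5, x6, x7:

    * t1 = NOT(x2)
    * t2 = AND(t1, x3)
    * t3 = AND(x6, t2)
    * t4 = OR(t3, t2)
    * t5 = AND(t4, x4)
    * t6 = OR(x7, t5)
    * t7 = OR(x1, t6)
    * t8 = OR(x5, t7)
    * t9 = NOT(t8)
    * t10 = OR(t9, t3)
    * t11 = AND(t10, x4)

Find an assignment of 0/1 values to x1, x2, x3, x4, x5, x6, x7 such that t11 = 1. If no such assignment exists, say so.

t11 = AND(t10, x4) must be 1, so both t10 = 1 and x4 = 1.
t10 = OR(t9, t3) must be 1, so at least one of t9, t3 is 1.
Check with x1=1, x2=0, x3=1, x4=1, x5=1, x6=1, x7=1:
t1 = NOT(x2) = NOT 0 = 1
t2 = AND(t1, x3) = AND(1, 1) = 1
t3 = AND(x6, t2) = AND(1, 1) = 1
t4 = OR(t3, t2) = OR(1, 1) = 1
t5 = AND(t4, x4) = AND(1, 1) = 1
t6 = OR(x7, t5) = OR(1, 1) = 1
t7 = OR(x1, t6) = OR(1, 1) = 1
t8 = OR(x5, t7) = OR(1, 1) = 1
t9 = NOT(t8) = NOT 1 = 0
t10 = OR(t9, t3) = OR(0, 1) = 1
t11 = AND(t10, x4) = AND(1, 1) = 1
So t11 = 1 as required.

x1=1, x2=0, x3=1, x4=1, x5=1, x6=1, x7=1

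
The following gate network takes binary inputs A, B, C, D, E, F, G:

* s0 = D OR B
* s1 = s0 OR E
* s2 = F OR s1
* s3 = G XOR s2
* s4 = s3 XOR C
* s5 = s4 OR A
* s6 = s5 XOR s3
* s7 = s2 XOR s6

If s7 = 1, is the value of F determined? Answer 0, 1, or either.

Both values of F occur among assignments with s7 = 1:
  F=0: A=0, B=0, C=0, D=0, E=1, F=0, G=0
  F=1: A=0, B=0, C=0, D=0, E=0, F=1, G=0

either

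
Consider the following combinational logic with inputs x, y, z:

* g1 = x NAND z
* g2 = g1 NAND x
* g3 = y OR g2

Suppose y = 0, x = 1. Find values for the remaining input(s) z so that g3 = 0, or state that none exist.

g3 = y OR g2 must be 0, so both y = 0 and g2 = 0.
Check with y = 0, x = 1 and z=0:
g1 = x NAND z = 1 NAND 0 = 1
g2 = g1 NAND x = 1 NAND 1 = 0
g3 = y OR g2 = 0 OR 0 = 0
So g3 = 0.

z=0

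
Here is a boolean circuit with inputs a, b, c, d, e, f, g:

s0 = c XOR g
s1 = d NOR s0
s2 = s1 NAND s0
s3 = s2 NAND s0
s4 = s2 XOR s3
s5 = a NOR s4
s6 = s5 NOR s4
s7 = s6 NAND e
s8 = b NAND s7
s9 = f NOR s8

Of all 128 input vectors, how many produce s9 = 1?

s9 = f NOR s8 must be 1, so both f = 0 and s8 = 0.
s8 = b NAND s7 must be 0, so both b = 1 and s7 = 1.
s7 = s6 NAND e must be 1, so at least one of s6, e is 0.
Enumerating the 128 input combinations, 28 give s9 = 1 and 100 give s9 = 0.

28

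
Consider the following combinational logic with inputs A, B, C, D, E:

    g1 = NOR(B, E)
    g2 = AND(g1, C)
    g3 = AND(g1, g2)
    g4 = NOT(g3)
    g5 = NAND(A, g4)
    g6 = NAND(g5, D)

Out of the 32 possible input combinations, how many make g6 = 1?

g6 = NAND(g5, D) must be 1, so at least one of g5, D is 0.
Enumerating the 32 input combinations, 23 give g6 = 1 and 9 give g6 = 0.

23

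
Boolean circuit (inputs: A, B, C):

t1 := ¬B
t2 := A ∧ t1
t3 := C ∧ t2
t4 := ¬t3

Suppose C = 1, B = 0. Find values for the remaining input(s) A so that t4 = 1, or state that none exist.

t4 = ¬t3 must be 1, so t3 = 0.
Check with C = 1, B = 0 and A=0:
t1 = ¬B = ¬0 = 1
t2 = A ∧ t1 = 0 ∧ 1 = 0
t3 = C ∧ t2 = 1 ∧ 0 = 0
t4 = ¬t3 = ¬0 = 1
So t4 = 1.

A=0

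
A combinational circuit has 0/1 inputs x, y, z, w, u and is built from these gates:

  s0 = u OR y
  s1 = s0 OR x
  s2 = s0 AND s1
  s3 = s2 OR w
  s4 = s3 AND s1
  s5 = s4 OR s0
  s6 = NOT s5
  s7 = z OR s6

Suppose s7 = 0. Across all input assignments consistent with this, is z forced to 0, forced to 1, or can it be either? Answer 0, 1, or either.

s7 = z OR s6 must be 0, so both z = 0 and s6 = 0.
s6 = NOT s5 must be 0, so s5 = 1.
Every assignment with s7 = 0 has z = 0; there are 13 such assignment(s).

0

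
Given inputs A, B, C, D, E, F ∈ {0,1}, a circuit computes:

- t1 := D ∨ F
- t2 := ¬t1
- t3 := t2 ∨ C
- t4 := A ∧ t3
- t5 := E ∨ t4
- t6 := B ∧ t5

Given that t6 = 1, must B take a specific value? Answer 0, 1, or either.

1

t6 = B ∧ t5 must be 1, so both B = 1 and t5 = 1.
t5 = E ∨ t4 must be 1, so at least one of E, t4 is 1.
Every assignment with t6 = 1 has B = 1; there are 21 such assignment(s).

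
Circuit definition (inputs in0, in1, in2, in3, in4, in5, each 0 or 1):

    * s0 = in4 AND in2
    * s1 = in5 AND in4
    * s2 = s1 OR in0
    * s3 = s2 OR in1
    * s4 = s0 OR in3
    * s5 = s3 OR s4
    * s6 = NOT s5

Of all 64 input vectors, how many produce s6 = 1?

5

s6 = NOT s5 must be 1, so s5 = 0.
s5 = s3 OR s4 must be 0, so both s3 = 0 and s4 = 0.
s3 = s2 OR in1 must be 0, so both s2 = 0 and in1 = 0.
Satisfying assignments:
  in0=0, in1=0, in2=0, in3=0, in4=0, in5=0
  in0=0, in1=0, in2=0, in3=0, in4=0, in5=1
  in0=0, in1=0, in2=0, in3=0, in4=1, in5=0
  in0=0, in1=0, in2=1, in3=0, in4=0, in5=0
  in0=0, in1=0, in2=1, in3=0, in4=0, in5=1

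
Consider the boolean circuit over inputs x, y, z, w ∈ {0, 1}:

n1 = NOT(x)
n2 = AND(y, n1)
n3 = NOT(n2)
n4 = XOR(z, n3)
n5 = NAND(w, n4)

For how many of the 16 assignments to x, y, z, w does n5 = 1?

n5 = NAND(w, n4) must be 1, so at least one of w, n4 is 0.
Enumerating the 16 input combinations, 12 give n5 = 1 and 4 give n5 = 0.

12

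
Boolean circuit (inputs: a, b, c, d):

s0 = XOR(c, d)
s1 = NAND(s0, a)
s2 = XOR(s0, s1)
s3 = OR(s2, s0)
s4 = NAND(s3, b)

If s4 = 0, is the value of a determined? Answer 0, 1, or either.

Both values of a occur among assignments with s4 = 0:
  a=0: a=0, b=1, c=0, d=0
  a=1: a=1, b=1, c=0, d=0

either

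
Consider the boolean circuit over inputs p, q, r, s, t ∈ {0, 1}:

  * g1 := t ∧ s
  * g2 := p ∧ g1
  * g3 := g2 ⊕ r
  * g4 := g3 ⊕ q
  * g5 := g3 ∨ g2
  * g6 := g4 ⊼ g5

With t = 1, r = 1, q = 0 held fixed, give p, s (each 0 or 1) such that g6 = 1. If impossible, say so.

Check with t = 1, r = 1, q = 0 and p=1, s=1:
g1 = t ∧ s = 1 ∧ 1 = 1
g2 = p ∧ g1 = 1 ∧ 1 = 1
g3 = g2 ⊕ r = 1 ⊕ 1 = 0
g4 = g3 ⊕ q = 0 ⊕ 0 = 0
g5 = g3 ∨ g2 = 0 ∨ 1 = 1
g6 = g4 ⊼ g5 = 0 ⊼ 1 = 1
So g6 = 1.

p=1, s=1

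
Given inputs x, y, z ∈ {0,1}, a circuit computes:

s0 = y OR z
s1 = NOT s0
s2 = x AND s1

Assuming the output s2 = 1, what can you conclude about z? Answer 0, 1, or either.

s2 = x AND s1 must be 1, so both x = 1 and s1 = 1.
Every assignment with s2 = 1 has z = 0; there are 1 such assignment(s).
  x=1, y=0, z=0

0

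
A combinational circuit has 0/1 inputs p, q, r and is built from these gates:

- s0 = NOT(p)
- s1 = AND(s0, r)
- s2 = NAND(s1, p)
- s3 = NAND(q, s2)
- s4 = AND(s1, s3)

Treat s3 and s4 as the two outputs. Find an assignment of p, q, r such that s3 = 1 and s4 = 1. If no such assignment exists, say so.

p=0 q=0 r=1

Check with p=0 q=0 r=1:
s0 = NOT(p) = NOT 0 = 1
s1 = AND(s0, r) = AND(1, 1) = 1
s2 = NAND(s1, p) = NAND(1, 0) = 1
s3 = NAND(q, s2) = NAND(0, 1) = 1
s4 = AND(s1, s3) = AND(1, 1) = 1
So s3 = 1 and s4 = 1.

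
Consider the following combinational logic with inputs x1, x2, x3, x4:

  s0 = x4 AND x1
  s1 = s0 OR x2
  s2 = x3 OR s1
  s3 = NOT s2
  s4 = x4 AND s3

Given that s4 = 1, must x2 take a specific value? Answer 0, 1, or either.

0

s4 = x4 AND s3 must be 1, so both x4 = 1 and s3 = 1.
s3 = NOT s2 must be 1, so s2 = 0.
s2 = x3 OR s1 must be 0, so both x3 = 0 and s1 = 0.
Every assignment with s4 = 1 has x2 = 0; there are 1 such assignment(s).
  x1=0, x2=0, x3=0, x4=1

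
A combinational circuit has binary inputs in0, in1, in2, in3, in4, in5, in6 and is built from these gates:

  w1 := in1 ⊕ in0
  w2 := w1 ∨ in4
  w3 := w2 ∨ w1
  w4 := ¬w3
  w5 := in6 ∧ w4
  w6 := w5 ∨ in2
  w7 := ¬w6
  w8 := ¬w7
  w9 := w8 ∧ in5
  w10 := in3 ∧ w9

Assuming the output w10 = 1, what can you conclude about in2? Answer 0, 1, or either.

Both values of in2 occur among assignments with w10 = 1:
  in2=0: in0=0, in1=0, in2=0, in3=1, in4=0, in5=1, in6=1
  in2=1: in0=0, in1=0, in2=1, in3=1, in4=0, in5=1, in6=0

either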